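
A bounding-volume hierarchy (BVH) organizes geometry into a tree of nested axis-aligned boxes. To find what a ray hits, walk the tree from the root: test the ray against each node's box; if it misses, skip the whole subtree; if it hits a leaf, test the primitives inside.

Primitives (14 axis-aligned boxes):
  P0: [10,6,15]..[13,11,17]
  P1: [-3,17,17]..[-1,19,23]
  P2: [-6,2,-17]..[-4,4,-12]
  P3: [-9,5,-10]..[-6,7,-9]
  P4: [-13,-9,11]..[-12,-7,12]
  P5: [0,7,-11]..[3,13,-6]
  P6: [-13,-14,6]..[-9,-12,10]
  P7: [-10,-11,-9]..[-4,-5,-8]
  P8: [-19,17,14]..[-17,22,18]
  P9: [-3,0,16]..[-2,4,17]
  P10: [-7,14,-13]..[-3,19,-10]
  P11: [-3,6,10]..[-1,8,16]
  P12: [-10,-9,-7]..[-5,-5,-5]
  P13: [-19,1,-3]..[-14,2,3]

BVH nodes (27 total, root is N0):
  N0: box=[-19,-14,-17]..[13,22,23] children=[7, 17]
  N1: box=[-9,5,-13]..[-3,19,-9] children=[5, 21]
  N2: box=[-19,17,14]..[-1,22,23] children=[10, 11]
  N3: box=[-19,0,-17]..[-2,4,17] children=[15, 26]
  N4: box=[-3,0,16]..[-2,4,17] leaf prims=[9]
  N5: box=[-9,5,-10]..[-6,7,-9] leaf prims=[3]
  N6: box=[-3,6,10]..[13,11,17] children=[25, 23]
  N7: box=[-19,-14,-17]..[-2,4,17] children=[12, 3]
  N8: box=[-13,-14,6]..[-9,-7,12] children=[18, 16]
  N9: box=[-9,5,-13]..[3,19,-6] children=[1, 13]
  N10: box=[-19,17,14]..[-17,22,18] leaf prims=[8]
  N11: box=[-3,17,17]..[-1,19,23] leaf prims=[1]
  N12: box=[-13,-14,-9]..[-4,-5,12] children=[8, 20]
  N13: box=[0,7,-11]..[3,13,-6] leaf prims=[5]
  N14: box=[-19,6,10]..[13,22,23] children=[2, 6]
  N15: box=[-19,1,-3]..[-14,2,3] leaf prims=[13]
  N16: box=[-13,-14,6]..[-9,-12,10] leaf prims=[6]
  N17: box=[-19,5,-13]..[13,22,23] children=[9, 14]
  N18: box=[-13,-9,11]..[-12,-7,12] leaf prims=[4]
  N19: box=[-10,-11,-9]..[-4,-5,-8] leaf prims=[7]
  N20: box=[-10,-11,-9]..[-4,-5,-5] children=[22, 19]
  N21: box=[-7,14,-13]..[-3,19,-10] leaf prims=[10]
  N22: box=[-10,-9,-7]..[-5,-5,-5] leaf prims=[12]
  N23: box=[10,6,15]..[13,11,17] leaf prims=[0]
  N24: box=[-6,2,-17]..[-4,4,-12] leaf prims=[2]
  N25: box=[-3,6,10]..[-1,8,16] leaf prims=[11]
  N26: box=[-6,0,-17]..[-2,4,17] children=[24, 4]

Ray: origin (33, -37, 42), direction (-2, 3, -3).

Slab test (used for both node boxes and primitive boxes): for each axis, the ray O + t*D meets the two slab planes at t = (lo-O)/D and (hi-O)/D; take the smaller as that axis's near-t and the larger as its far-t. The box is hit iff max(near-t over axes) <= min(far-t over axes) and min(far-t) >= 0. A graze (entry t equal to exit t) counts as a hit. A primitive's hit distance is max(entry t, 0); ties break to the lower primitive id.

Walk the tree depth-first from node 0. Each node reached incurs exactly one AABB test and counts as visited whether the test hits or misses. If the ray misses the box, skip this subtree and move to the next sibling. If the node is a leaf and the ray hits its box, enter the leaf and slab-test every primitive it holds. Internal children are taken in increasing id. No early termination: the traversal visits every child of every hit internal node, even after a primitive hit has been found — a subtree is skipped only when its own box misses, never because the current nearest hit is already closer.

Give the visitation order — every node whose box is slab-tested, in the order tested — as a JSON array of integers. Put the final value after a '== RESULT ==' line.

Trace the traversal:
N0 x:[10,26] y:[23/3,59/3] z:[19/3,59/3] -> hit [10,59/3], descend [7, 17]
  N7 x:[35/2,26] y:[23/3,41/3] z:[25/3,59/3] -> miss, prune
  N17 x:[10,26] y:[14,59/3] z:[19/3,55/3] -> hit [14,55/3], descend [9, 14]
    N9 x:[15,21] y:[14,56/3] z:[16,55/3] -> hit [16,55/3], descend [1, 13]
      N1 x:[18,21] y:[14,56/3] z:[17,55/3] -> hit [18,55/3], descend [5, 21]
        N5 x:[39/2,21] y:[14,44/3] z:[17,52/3] -> miss, prune
        N21 x:[18,20] y:[17,56/3] z:[52/3,55/3] -> hit [18,55/3] leaf, test {P10@t=18}
      N13 x:[15,33/2] y:[44/3,50/3] z:[16,53/3] -> hit [16,33/2] leaf, test {P5@t=16}
    N14 x:[10,26] y:[43/3,59/3] z:[19/3,32/3] -> miss, prune

Summary -> nodes [0, 7, 17, 9, 1, 5, 21, 13, 14]; box-tests=9; leaf-entries=2; first=P5

== RESULT ==
[0, 7, 17, 9, 1, 5, 21, 13, 14]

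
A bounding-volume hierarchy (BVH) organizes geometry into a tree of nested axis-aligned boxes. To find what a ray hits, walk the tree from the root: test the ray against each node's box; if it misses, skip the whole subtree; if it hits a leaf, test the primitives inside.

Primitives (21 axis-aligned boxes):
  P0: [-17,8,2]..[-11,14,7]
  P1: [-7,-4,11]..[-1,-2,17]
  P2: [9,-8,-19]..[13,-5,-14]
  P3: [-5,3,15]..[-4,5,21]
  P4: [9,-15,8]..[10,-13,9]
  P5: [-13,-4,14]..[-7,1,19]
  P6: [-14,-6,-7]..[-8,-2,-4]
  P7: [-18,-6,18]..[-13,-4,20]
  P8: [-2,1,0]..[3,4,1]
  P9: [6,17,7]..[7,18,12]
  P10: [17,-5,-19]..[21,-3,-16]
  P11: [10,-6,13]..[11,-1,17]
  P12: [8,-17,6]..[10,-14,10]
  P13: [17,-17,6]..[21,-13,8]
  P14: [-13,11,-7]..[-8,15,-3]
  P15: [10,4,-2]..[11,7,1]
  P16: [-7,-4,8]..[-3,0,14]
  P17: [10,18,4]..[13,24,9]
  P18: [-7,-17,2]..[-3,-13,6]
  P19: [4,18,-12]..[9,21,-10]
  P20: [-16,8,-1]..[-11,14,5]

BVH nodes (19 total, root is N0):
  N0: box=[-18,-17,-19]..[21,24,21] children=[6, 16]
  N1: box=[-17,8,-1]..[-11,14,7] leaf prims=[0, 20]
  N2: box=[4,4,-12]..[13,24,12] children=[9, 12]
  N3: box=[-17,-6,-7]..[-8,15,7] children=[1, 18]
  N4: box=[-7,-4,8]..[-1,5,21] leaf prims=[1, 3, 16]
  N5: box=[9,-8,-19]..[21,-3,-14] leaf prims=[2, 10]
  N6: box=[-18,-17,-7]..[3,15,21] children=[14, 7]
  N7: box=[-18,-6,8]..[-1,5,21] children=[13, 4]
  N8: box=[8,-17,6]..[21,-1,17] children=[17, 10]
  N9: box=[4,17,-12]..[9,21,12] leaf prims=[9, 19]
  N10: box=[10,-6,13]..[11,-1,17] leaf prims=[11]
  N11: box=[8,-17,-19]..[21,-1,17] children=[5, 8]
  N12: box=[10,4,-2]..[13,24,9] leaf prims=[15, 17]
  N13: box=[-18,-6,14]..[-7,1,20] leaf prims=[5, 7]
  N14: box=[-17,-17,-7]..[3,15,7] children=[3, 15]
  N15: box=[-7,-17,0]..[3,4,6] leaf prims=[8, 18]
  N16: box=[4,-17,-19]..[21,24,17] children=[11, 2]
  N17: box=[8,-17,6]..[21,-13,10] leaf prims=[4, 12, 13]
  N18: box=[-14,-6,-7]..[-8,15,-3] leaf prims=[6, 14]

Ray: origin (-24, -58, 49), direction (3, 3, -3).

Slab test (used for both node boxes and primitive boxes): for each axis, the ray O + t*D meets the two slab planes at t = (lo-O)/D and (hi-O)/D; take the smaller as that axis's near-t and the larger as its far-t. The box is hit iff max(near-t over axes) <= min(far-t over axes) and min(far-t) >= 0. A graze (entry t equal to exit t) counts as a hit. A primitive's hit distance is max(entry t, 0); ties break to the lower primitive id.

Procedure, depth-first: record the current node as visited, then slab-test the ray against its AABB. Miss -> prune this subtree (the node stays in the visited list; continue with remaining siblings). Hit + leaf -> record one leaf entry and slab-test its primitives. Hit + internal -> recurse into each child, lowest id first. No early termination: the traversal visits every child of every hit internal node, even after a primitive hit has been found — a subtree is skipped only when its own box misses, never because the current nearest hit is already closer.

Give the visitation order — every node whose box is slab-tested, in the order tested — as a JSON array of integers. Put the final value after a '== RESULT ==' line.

Walk:
N0 x:[2,15] y:[41/3,82/3] z:[28/3,68/3] -> hit [41/3,15], descend [6, 16]
  N6 x:[2,9] y:[41/3,73/3] z:[28/3,56/3] -> miss, prune
  N16 x:[28/3,15] y:[41/3,82/3] z:[32/3,68/3] -> hit [41/3,15], descend [2, 11]
    N2 x:[28/3,37/3] y:[62/3,82/3] z:[37/3,61/3] -> miss, prune
    N11 x:[32/3,15] y:[41/3,19] z:[32/3,68/3] -> hit [41/3,15], descend [5, 8]
      N5 x:[11,15] y:[50/3,55/3] z:[21,68/3] -> miss, prune
      N8 x:[32/3,15] y:[41/3,19] z:[32/3,43/3] -> hit [41/3,43/3], descend [10, 17]
        N10 x:[34/3,35/3] y:[52/3,19] z:[32/3,12] -> miss, prune
        N17 x:[32/3,15] y:[41/3,15] z:[13,43/3] -> hit [41/3,43/3] leaf, test {P4(miss), P12(miss), P13@t=41/3}

Summary -> nodes [0, 6, 16, 2, 11, 5, 8, 10, 17]; box-tests=9; leaf-entries=1; first=P13

== RESULT ==
[0, 6, 16, 2, 11, 5, 8, 10, 17]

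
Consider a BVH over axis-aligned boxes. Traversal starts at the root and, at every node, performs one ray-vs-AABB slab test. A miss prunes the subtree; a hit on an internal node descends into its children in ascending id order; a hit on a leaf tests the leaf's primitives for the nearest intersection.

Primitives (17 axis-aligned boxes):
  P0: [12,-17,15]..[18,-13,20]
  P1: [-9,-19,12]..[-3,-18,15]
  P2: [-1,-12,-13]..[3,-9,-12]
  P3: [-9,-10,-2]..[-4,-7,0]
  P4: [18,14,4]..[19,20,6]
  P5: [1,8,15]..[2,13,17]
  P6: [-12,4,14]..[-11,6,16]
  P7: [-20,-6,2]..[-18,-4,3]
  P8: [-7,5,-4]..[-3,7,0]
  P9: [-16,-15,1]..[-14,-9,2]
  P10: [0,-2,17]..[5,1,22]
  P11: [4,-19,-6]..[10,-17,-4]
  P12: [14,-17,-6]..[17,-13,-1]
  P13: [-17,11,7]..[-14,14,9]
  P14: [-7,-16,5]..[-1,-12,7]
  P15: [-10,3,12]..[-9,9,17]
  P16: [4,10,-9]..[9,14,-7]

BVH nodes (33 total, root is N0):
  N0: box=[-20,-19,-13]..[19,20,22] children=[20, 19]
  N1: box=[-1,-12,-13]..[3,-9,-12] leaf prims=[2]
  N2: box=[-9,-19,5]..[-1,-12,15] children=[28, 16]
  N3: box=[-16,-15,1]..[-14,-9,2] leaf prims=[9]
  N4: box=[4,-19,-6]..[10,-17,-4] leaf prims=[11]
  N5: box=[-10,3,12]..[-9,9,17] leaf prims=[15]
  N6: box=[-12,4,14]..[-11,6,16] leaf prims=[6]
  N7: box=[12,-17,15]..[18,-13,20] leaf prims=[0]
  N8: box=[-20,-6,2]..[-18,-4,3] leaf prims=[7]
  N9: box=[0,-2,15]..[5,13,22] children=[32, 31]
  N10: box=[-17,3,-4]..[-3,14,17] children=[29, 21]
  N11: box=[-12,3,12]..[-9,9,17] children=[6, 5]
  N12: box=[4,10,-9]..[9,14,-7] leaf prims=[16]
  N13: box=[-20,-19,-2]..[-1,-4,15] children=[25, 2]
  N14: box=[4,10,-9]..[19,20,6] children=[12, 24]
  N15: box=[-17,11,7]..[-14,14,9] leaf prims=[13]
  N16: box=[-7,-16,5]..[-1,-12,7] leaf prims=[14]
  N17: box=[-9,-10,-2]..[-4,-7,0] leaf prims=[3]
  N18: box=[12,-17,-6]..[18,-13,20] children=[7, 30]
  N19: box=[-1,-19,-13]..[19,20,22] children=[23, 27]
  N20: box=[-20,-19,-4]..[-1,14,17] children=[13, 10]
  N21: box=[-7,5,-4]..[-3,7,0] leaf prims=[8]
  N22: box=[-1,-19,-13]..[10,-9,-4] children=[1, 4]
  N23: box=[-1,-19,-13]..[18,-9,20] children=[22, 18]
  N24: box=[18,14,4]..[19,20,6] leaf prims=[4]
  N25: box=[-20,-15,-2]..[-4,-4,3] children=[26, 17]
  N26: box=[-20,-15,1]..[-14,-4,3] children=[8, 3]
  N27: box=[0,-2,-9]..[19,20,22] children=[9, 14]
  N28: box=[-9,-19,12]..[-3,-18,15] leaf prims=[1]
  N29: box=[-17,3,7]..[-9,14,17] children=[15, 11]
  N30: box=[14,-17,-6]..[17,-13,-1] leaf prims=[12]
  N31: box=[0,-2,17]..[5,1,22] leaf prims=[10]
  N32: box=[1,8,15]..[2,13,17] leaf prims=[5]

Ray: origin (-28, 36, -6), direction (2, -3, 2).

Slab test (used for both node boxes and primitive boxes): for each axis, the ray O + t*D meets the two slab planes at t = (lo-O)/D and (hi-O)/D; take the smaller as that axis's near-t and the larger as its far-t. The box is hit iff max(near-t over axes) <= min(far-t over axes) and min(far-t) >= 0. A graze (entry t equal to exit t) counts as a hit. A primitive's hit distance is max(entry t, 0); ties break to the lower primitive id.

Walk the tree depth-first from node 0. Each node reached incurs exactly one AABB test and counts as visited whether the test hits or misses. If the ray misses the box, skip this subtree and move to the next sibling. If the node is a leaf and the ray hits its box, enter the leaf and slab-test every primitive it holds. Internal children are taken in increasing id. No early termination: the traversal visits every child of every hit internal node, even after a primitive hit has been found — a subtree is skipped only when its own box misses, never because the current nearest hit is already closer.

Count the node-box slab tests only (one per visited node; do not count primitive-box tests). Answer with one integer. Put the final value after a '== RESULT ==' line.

Traverse from the root:
N0 x:[4,47/2] y:[16/3,55/3] z:[-7/2,14] -> hit [16/3,14], descend [19, 20]
  N19 x:[27/2,47/2] y:[16/3,55/3] z:[-7/2,14] -> hit [27/2,14], descend [23, 27]
    N23 x:[27/2,23] y:[15,55/3] z:[-7/2,13] -> miss, prune
    N27 x:[14,47/2] y:[16/3,38/3] z:[-3/2,14] -> miss, prune
  N20 x:[4,27/2] y:[22/3,55/3] z:[1,23/2] -> hit [22/3,23/2], descend [10, 13]
    N10 x:[11/2,25/2] y:[22/3,11] z:[1,23/2] -> hit [22/3,11], descend [21, 29]
      N21 x:[21/2,25/2] y:[29/3,31/3] z:[1,3] -> miss, prune
      N29 x:[11/2,19/2] y:[22/3,11] z:[13/2,23/2] -> hit [22/3,19/2], descend [11, 15]
        N11 x:[8,19/2] y:[9,11] z:[9,23/2] -> hit [9,19/2], descend [5, 6]
          N5 x:[9,19/2] y:[9,11] z:[9,23/2] -> hit [9,19/2] leaf, test {P15@t=9}
          N6 x:[8,17/2] y:[10,32/3] z:[10,11] -> miss, prune
        N15 x:[11/2,7] y:[22/3,25/3] z:[13/2,15/2] -> miss, prune
    N13 x:[4,27/2] y:[40/3,55/3] z:[2,21/2] -> miss, prune

Visited [0, 19, 23, 27, 20, 10, 21, 29, 11, 5, 6, 15, 13]. Tests: 13 box, 1 leaf. Nearest: P15.

== RESULT ==
13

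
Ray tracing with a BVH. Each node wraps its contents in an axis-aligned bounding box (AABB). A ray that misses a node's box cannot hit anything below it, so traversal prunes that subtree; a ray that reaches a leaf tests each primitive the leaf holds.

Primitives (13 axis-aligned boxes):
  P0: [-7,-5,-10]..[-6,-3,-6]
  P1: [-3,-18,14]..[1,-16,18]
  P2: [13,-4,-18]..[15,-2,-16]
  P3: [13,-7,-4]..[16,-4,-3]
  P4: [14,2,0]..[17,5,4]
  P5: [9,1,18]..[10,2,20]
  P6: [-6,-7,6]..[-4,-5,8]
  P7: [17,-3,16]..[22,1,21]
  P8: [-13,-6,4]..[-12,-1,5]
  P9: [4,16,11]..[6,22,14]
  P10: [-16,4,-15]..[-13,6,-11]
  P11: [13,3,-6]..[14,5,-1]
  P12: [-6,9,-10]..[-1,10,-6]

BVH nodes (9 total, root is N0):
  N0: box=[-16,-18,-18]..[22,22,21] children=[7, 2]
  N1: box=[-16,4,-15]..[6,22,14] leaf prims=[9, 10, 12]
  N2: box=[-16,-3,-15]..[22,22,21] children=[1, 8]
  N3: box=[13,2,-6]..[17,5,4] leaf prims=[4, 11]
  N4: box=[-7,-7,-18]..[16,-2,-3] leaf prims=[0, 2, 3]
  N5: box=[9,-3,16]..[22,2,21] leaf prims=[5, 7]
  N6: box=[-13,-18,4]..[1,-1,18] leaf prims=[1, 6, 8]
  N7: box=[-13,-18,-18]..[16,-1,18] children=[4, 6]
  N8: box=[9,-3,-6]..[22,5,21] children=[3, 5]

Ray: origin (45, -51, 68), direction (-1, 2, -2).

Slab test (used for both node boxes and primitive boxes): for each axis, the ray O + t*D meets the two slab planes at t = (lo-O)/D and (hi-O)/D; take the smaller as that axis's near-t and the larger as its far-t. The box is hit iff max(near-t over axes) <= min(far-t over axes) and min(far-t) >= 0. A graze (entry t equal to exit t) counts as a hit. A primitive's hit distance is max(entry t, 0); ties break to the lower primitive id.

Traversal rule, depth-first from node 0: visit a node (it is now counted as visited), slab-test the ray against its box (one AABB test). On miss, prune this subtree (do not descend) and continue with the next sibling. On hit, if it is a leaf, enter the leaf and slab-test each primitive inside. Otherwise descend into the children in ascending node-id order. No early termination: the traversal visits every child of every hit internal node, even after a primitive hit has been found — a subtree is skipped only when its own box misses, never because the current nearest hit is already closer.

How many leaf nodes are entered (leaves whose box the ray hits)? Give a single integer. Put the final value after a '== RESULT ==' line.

Trace the traversal:
N0 x:[23,61] y:[33/2,73/2] z:[47/2,43] -> hit [47/2,73/2], descend [2, 7]
  N2 x:[23,61] y:[24,73/2] z:[47/2,83/2] -> hit [24,73/2], descend [1, 8]
    N1 x:[39,61] y:[55/2,73/2] z:[27,83/2] -> miss, prune
    N8 x:[23,36] y:[24,28] z:[47/2,37] -> hit [24,28], descend [3, 5]
      N3 x:[28,32] y:[53/2,28] z:[32,37] -> miss, prune
      N5 x:[23,36] y:[24,53/2] z:[47/2,26] -> hit [24,26] leaf, test {P5(miss), P7@t=24}
  N7 x:[29,58] y:[33/2,25] z:[25,43] -> miss, prune

7 AABB tests over nodes [0, 2, 1, 8, 3, 5, 7]; 1 leaf entered; closest P7.

== RESULT ==
1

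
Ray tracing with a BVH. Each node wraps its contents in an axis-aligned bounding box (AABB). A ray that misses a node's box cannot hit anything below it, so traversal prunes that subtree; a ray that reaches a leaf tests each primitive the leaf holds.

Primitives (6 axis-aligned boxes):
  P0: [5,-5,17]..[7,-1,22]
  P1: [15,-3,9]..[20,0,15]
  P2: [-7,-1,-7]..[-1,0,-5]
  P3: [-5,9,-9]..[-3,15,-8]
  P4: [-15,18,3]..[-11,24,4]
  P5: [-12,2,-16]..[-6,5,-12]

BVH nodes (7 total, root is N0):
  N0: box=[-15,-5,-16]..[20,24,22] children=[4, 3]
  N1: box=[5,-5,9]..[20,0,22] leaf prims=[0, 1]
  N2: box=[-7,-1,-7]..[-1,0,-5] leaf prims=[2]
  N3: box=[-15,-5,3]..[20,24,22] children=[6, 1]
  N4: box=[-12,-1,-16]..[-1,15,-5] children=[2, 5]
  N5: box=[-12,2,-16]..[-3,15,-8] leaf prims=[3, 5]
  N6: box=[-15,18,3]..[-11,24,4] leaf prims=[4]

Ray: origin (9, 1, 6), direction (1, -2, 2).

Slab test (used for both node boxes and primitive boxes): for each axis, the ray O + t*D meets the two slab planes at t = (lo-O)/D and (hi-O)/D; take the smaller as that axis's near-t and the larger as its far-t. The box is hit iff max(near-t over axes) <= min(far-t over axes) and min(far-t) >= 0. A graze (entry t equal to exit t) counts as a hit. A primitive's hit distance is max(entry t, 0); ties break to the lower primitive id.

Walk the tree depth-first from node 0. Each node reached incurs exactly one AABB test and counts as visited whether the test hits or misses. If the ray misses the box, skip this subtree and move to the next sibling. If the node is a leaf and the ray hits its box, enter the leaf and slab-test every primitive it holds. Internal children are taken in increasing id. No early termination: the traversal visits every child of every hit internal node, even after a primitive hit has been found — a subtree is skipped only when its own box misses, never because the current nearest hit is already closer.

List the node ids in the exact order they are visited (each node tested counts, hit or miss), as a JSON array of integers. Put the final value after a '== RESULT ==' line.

Walk:
N0 x:[-24,11] y:[-23/2,3] z:[-11,8] -> hit [-11,3], descend [3, 4]
  N3 x:[-24,11] y:[-23/2,3] z:[-3/2,8] -> hit [-3/2,3], descend [1, 6]
    N1 x:[-4,11] y:[1/2,3] z:[3/2,8] -> hit [3/2,3] leaf, test {P0(miss), P1(miss)}
    N6 x:[-24,-20] y:[-23/2,-17/2] z:[-3/2,-1] -> miss, prune
  N4 x:[-21,-10] y:[-7,1] z:[-11,-11/2] -> miss, prune

order=[0, 3, 1, 6, 4]  |boxes|=5  |leaves|=1  hit=miss

== RESULT ==
[0, 3, 1, 6, 4]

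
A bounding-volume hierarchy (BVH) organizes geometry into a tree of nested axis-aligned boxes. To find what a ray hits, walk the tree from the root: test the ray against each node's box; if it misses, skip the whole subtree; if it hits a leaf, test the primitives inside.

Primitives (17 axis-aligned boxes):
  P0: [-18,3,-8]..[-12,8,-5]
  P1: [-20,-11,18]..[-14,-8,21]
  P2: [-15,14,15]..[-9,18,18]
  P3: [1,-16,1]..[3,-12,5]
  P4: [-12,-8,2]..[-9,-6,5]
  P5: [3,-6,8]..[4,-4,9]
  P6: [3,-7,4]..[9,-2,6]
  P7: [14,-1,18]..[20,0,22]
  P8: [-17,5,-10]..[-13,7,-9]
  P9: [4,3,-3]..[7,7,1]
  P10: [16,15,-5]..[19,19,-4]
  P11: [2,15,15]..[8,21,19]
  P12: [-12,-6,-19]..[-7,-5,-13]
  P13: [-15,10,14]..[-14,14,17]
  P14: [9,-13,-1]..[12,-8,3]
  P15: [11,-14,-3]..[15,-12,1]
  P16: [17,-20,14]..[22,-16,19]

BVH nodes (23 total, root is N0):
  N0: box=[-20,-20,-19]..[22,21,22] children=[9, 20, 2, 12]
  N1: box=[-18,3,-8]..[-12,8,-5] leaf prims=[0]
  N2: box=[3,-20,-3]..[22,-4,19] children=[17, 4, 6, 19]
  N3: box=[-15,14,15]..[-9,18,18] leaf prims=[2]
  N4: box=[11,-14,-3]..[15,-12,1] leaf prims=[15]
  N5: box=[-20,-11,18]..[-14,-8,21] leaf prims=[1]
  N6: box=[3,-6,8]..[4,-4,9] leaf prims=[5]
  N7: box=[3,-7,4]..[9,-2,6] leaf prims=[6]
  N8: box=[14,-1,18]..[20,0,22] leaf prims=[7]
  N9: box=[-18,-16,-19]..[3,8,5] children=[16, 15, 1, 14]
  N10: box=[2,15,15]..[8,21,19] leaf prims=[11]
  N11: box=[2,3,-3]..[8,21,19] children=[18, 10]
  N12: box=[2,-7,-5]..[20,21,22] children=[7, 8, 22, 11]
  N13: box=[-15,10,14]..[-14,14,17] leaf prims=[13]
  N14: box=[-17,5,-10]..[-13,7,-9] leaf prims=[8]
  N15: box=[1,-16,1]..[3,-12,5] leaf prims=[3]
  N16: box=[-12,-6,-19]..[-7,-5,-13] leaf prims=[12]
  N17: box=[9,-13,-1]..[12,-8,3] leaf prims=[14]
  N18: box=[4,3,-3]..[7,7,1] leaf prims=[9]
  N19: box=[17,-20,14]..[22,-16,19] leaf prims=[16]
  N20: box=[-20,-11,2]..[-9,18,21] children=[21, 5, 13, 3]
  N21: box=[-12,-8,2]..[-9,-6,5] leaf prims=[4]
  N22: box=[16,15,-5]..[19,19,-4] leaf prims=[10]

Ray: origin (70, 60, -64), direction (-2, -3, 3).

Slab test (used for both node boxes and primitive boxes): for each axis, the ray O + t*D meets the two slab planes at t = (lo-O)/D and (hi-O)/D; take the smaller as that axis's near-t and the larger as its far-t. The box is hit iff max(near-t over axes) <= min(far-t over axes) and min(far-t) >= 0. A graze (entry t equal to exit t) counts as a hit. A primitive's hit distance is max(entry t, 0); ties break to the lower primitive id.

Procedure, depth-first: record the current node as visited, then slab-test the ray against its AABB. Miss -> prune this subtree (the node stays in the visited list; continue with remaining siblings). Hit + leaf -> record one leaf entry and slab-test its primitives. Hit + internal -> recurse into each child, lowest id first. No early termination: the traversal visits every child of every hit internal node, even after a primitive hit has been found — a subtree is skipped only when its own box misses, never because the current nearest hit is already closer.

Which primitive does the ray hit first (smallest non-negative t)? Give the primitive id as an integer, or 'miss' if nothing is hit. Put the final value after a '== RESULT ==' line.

Walk:
N0 x:[24,45] y:[13,80/3] z:[15,86/3] -> hit [24,80/3], descend [2, 9, 12, 20]
  N2 x:[24,67/2] y:[64/3,80/3] z:[61/3,83/3] -> hit [24,80/3], descend [4, 6, 17, 19]
    N4 x:[55/2,59/2] y:[24,74/3] z:[61/3,65/3] -> miss, prune
    N6 x:[33,67/2] y:[64/3,22] z:[24,73/3] -> miss, prune
    N17 x:[29,61/2] y:[68/3,73/3] z:[21,67/3] -> miss, prune
    N19 x:[24,53/2] y:[76/3,80/3] z:[26,83/3] -> hit [26,53/2] leaf, test {P16@t=26}
  N9 x:[67/2,44] y:[52/3,76/3] z:[15,23] -> miss, prune
  N12 x:[25,34] y:[13,67/3] z:[59/3,86/3] -> miss, prune
  N20 x:[79/2,45] y:[14,71/3] z:[22,85/3] -> miss, prune

9 AABB tests over nodes [0, 2, 4, 6, 17, 19, 9, 12, 20]; 1 leaf entered; closest P16.

== RESULT ==
16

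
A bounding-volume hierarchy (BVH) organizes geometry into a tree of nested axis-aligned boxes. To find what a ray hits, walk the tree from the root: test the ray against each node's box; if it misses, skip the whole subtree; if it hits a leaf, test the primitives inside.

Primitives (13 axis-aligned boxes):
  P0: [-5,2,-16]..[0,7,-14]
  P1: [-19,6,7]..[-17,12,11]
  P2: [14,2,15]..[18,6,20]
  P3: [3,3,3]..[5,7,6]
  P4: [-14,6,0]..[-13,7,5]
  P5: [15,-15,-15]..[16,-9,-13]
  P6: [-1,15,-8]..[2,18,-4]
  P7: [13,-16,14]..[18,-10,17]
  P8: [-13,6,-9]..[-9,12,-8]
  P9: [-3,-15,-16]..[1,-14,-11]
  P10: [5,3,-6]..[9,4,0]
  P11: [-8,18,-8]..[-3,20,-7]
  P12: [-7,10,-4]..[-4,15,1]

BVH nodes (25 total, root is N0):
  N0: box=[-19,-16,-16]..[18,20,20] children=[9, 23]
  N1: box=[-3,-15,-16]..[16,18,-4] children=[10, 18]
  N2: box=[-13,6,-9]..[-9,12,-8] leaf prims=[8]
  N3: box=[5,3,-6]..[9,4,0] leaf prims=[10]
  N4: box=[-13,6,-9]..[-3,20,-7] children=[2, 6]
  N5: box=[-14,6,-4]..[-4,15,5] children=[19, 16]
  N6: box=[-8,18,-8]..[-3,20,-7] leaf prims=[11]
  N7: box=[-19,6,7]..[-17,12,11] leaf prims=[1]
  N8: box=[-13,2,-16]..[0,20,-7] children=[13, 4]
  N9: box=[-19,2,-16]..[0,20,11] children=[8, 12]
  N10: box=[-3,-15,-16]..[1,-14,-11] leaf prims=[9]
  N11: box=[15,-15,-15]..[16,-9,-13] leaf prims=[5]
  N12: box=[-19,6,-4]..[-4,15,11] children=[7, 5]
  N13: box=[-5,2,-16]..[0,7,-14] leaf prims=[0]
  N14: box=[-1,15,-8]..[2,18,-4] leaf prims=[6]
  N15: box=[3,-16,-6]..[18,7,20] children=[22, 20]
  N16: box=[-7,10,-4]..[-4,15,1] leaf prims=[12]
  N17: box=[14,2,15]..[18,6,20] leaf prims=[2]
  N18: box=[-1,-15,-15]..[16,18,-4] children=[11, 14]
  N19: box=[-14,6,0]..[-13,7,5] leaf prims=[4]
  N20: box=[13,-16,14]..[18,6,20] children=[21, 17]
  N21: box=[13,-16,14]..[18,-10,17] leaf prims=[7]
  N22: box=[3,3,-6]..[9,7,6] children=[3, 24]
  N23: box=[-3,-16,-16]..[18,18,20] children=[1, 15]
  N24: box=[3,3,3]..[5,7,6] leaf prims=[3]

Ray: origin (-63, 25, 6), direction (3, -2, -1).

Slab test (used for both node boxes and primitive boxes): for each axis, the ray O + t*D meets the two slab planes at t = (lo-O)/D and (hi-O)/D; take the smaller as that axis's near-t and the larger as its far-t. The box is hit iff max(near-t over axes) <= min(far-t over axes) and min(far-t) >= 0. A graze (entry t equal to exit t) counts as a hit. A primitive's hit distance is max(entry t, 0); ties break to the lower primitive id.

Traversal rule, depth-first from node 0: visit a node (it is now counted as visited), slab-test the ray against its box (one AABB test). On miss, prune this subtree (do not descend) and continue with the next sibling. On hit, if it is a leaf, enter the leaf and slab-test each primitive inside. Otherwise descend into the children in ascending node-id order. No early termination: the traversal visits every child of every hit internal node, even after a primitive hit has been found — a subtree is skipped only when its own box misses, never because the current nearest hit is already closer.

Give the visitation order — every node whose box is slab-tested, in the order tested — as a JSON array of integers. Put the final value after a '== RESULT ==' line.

Walk:
N0 x:[44/3,27] y:[5/2,41/2] z:[-14,22] -> hit [44/3,41/2], descend [9, 23]
  N9 x:[44/3,21] y:[5/2,23/2] z:[-5,22] -> miss, prune
  N23 x:[20,27] y:[7/2,41/2] z:[-14,22] -> hit [20,41/2], descend [1, 15]
    N1 x:[20,79/3] y:[7/2,20] z:[10,22] -> hit [20,20], descend [10, 18]
      N10 x:[20,64/3] y:[39/2,20] z:[17,22] -> hit [20,20] leaf, test {P9@t=20}
      N18 x:[62/3,79/3] y:[7/2,20] z:[10,21] -> miss, prune
    N15 x:[22,27] y:[9,41/2] z:[-14,12] -> miss, prune

order=[0, 9, 23, 1, 10, 18, 15]  |boxes|=7  |leaves|=1  hit=P9

== RESULT ==
[0, 9, 23, 1, 10, 18, 15]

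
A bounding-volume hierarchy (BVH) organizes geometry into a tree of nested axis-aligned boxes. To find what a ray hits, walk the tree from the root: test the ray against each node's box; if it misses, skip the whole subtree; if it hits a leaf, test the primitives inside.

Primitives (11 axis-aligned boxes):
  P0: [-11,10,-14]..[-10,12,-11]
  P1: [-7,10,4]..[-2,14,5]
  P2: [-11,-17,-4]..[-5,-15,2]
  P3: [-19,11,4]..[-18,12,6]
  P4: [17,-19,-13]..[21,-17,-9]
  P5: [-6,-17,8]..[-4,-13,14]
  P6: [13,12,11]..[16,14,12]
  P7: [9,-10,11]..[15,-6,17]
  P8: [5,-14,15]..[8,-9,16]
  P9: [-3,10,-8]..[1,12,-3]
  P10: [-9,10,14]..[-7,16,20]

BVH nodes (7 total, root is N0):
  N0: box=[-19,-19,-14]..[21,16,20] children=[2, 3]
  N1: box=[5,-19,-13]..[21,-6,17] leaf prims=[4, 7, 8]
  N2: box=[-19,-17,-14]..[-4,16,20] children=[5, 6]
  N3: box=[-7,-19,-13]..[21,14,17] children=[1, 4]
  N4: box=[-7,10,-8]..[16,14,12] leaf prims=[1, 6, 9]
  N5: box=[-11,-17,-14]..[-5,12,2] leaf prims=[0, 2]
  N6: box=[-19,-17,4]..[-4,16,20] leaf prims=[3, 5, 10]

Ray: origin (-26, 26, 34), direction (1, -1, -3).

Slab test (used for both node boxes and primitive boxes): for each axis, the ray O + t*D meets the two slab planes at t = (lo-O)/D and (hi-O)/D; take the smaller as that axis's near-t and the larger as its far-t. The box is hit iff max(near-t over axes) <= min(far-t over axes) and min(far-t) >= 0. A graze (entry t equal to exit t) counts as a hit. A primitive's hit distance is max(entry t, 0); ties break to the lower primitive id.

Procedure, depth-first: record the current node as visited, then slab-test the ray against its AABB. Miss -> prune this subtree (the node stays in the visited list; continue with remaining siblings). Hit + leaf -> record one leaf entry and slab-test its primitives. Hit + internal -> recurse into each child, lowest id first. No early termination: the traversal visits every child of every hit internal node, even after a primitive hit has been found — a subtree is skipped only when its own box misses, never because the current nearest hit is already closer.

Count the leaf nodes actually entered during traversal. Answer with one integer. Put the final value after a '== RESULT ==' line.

Walk:
N0 x:[7,47] y:[10,45] z:[14/3,16] -> hit [10,16], descend [2, 3]
  N2 x:[7,22] y:[10,43] z:[14/3,16] -> hit [10,16], descend [5, 6]
    N5 x:[15,21] y:[14,43] z:[32/3,16] -> hit [15,16] leaf, test {P0@t=15, P2(miss)}
    N6 x:[7,22] y:[10,43] z:[14/3,10] -> hit [10,10] leaf, test {P3(miss), P5(miss), P10(miss)}
  N3 x:[19,47] y:[12,45] z:[17/3,47/3] -> miss, prune

order=[0, 2, 5, 6, 3]  |boxes|=5  |leaves|=2  hit=P0

== RESULT ==
2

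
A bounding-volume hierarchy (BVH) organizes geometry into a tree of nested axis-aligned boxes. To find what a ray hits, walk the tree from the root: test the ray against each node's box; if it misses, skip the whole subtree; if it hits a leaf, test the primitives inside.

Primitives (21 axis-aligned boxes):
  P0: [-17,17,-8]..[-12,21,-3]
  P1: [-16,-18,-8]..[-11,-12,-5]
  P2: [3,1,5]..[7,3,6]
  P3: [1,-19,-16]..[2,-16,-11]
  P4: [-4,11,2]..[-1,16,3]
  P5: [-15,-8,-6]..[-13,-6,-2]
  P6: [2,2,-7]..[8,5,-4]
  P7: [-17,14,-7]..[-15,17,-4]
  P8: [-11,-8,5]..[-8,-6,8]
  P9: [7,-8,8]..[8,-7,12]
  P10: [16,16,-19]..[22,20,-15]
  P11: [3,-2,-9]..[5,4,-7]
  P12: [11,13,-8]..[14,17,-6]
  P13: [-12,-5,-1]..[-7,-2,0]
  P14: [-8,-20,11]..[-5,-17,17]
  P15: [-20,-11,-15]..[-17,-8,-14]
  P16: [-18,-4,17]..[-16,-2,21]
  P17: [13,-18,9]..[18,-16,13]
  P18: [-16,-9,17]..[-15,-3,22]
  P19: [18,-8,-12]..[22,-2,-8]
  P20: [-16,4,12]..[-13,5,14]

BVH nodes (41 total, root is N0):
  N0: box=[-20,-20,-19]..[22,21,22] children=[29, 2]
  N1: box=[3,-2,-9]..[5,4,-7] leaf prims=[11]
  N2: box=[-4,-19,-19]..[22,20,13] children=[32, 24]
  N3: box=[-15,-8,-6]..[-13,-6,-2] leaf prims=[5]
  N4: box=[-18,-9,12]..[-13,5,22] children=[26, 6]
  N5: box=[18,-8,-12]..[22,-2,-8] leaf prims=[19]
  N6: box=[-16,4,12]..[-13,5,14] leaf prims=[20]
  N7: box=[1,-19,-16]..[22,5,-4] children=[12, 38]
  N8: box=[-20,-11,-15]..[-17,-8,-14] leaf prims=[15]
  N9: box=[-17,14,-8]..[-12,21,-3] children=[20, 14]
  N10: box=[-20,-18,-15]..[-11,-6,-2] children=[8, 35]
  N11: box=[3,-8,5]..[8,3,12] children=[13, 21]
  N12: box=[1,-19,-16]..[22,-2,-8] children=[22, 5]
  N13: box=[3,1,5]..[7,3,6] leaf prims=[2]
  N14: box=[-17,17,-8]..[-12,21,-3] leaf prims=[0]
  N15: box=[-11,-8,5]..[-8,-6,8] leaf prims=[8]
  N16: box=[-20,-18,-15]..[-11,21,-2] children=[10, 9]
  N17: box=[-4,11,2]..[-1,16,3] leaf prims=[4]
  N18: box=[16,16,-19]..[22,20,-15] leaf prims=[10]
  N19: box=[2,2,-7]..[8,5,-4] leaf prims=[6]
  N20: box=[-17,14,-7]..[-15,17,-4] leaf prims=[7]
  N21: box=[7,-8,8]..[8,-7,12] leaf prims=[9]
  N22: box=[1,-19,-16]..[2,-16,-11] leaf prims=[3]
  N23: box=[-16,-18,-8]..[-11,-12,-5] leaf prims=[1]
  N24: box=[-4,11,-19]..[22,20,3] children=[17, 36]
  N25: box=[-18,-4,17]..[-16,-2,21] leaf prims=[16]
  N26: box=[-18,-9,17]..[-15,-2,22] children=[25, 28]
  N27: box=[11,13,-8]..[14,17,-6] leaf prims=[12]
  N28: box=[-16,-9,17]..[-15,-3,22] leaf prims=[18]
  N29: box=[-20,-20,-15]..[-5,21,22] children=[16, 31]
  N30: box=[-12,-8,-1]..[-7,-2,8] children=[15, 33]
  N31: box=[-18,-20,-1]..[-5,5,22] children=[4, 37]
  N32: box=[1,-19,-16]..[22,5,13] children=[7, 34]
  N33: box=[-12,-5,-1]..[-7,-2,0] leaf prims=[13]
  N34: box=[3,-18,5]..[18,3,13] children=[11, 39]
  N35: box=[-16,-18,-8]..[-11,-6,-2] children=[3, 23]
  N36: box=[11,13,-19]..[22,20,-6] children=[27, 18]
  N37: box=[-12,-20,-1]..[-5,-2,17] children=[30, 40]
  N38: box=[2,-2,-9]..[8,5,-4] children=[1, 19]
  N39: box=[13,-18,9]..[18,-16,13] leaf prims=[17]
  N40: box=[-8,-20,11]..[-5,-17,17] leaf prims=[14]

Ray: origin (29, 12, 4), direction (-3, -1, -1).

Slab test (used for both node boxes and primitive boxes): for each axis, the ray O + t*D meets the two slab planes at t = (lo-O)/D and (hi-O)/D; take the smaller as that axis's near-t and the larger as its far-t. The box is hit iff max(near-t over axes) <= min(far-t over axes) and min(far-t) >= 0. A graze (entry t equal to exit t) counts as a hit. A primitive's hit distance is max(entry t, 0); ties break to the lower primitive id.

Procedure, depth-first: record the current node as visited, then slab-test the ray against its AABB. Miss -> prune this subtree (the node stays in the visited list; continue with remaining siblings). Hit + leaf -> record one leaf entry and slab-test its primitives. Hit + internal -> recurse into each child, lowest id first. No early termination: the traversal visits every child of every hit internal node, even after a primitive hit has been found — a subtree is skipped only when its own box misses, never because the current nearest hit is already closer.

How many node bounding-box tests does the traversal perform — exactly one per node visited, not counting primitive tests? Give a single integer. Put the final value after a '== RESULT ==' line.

Walk:
N0 x:[7/3,49/3] y:[-9,32] z:[-18,23] -> hit [7/3,49/3], descend [2, 29]
  N2 x:[7/3,11] y:[-8,31] z:[-9,23] -> hit [7/3,11], descend [24, 32]
    N24 x:[7/3,11] y:[-8,1] z:[1,23] -> miss, prune
    N32 x:[7/3,28/3] y:[7,31] z:[-9,20] -> hit [7,28/3], descend [7, 34]
      N7 x:[7/3,28/3] y:[7,31] z:[8,20] -> hit [8,28/3], descend [12, 38]
        N12 x:[7/3,28/3] y:[14,31] z:[12,20] -> miss, prune
        N38 x:[7,9] y:[7,14] z:[8,13] -> hit [8,9], descend [1, 19]
          N1 x:[8,26/3] y:[8,14] z:[11,13] -> miss, prune
          N19 x:[7,9] y:[7,10] z:[8,11] -> hit [8,9] leaf, test {P6@t=8}
      N34 x:[11/3,26/3] y:[9,30] z:[-9,-1] -> miss, prune
  N29 x:[34/3,49/3] y:[-9,32] z:[-18,19] -> hit [34/3,49/3], descend [16, 31]
    N16 x:[40/3,49/3] y:[-9,30] z:[6,19] -> hit [40/3,49/3], descend [9, 10]
      N9 x:[41/3,46/3] y:[-9,-2] z:[7,12] -> miss, prune
      N10 x:[40/3,49/3] y:[18,30] z:[6,19] -> miss, prune
    N31 x:[34/3,47/3] y:[7,32] z:[-18,5] -> miss, prune

Summary -> nodes [0, 2, 24, 32, 7, 12, 38, 1, 19, 34, 29, 16, 9, 10, 31]; box-tests=15; leaf-entries=1; first=P6

== RESULT ==
15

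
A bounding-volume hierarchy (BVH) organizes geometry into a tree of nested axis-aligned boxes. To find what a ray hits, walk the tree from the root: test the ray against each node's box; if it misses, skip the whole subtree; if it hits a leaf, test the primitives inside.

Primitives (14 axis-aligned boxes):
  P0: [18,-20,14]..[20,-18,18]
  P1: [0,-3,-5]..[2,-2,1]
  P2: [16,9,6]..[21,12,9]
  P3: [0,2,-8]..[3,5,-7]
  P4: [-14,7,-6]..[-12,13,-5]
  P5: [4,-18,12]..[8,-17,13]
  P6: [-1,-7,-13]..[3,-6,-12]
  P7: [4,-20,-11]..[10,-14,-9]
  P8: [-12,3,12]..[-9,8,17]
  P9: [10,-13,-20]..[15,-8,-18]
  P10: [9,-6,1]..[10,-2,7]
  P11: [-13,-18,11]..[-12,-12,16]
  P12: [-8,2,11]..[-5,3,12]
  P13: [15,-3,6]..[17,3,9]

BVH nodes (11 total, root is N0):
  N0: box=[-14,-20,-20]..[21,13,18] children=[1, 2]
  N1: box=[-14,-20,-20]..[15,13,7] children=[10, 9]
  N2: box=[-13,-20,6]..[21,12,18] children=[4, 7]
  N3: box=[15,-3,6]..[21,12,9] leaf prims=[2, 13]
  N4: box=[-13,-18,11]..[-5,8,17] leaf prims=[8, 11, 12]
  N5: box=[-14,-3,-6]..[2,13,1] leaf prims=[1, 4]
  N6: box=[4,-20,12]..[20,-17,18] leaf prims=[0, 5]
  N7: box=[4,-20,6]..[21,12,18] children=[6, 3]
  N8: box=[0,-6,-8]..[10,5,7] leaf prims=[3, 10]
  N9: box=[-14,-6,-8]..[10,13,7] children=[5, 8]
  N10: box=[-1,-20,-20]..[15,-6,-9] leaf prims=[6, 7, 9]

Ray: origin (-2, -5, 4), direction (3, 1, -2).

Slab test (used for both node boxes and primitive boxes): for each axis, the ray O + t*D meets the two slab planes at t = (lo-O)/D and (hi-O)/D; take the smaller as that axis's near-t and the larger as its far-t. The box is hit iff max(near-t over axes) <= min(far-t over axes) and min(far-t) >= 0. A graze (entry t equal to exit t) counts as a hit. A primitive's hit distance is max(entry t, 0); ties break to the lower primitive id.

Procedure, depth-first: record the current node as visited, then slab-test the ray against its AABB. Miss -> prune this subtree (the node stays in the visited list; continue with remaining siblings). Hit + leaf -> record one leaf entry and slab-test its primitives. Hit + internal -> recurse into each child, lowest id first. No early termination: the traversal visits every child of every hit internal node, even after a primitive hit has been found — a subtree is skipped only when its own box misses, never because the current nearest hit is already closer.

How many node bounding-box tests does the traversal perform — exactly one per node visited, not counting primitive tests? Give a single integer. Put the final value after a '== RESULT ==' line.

Trace the traversal:
N0 x:[-4,23/3] y:[-15,18] z:[-7,12] -> hit [-4,23/3], descend [1, 2]
  N1 x:[-4,17/3] y:[-15,18] z:[-3/2,12] -> hit [-3/2,17/3], descend [9, 10]
    N9 x:[-4,4] y:[-1,18] z:[-3/2,6] -> hit [-1,4], descend [5, 8]
      N5 x:[-4,4/3] y:[2,18] z:[3/2,5] -> miss, prune
      N8 x:[2/3,4] y:[-1,10] z:[-3/2,6] -> hit [2/3,4] leaf, test {P3(miss), P10(miss)}
    N10 x:[1/3,17/3] y:[-15,-1] z:[13/2,12] -> miss, prune
  N2 x:[-11/3,23/3] y:[-15,17] z:[-7,-1] -> miss, prune

7 AABB tests over nodes [0, 1, 9, 5, 8, 10, 2]; 1 leaf entered; closest miss.

== RESULT ==
7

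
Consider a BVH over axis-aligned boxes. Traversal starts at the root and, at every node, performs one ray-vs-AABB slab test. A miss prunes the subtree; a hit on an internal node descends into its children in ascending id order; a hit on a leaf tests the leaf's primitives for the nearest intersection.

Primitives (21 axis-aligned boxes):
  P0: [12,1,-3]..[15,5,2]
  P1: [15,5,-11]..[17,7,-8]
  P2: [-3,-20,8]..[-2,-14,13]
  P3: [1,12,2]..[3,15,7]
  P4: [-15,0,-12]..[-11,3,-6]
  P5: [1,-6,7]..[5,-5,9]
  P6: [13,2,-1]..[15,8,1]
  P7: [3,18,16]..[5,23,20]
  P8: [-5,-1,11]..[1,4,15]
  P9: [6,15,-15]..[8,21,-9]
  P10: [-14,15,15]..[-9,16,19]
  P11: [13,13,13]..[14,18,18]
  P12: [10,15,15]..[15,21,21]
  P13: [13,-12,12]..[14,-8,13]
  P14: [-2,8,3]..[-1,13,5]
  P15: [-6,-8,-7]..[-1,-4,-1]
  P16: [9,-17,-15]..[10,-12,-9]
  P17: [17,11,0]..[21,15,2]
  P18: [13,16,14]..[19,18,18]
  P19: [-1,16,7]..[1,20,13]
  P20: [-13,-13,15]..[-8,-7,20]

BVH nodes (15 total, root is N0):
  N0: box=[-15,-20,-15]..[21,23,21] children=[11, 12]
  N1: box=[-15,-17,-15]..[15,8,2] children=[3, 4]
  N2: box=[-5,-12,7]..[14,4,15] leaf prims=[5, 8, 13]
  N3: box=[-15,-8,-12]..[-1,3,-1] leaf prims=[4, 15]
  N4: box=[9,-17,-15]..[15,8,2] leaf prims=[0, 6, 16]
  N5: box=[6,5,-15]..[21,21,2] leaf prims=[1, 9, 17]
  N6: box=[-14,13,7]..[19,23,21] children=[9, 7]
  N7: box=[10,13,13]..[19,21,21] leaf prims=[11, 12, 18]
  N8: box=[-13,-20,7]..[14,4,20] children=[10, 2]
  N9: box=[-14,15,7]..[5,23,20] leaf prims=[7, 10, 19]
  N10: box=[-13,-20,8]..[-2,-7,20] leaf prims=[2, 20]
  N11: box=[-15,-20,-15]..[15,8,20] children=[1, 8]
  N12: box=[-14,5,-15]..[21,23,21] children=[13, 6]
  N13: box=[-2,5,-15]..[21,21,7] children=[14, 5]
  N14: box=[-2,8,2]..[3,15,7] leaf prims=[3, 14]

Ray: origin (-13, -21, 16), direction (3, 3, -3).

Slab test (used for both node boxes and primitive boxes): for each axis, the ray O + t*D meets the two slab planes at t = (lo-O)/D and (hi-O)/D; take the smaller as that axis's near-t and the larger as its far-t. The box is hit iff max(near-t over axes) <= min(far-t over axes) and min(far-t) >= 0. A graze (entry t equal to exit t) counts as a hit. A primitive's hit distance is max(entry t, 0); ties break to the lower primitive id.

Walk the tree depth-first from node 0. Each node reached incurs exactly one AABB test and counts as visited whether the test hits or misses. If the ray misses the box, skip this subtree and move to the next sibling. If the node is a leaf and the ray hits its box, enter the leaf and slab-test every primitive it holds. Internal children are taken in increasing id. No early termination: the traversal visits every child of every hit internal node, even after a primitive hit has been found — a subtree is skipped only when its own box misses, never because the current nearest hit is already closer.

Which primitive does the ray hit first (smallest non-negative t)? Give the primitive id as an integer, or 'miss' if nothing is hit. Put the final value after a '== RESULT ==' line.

Traverse from the root:
N0 x:[-2/3,34/3] y:[1/3,44/3] z:[-5/3,31/3] -> hit [1/3,31/3], descend [11, 12]
  N11 x:[-2/3,28/3] y:[1/3,29/3] z:[-4/3,31/3] -> hit [1/3,28/3], descend [1, 8]
    N1 x:[-2/3,28/3] y:[4/3,29/3] z:[14/3,31/3] -> hit [14/3,28/3], descend [3, 4]
      N3 x:[-2/3,4] y:[13/3,8] z:[17/3,28/3] -> miss, prune
      N4 x:[22/3,28/3] y:[4/3,29/3] z:[14/3,31/3] -> hit [22/3,28/3] leaf, test {P0(miss), P6(miss), P16(miss)}
    N8 x:[0,9] y:[1/3,25/3] z:[-4/3,3] -> hit [1/3,3], descend [2, 10]
      N2 x:[8/3,9] y:[3,25/3] z:[1/3,3] -> hit [3,3] leaf, test {P5(miss), P8(miss), P13(miss)}
      N10 x:[0,11/3] y:[1/3,14/3] z:[-4/3,8/3] -> hit [1/3,8/3] leaf, test {P2(miss), P20(miss)}
  N12 x:[-1/3,34/3] y:[26/3,44/3] z:[-5/3,31/3] -> hit [26/3,31/3], descend [6, 13]
    N6 x:[-1/3,32/3] y:[34/3,44/3] z:[-5/3,3] -> miss, prune
    N13 x:[11/3,34/3] y:[26/3,14] z:[3,31/3] -> hit [26/3,31/3], descend [5, 14]
      N5 x:[19/3,34/3] y:[26/3,14] z:[14/3,31/3] -> hit [26/3,31/3] leaf, test {P1(miss), P9(miss), P17(miss)}
      N14 x:[11/3,16/3] y:[29/3,12] z:[3,14/3] -> miss, prune

order=[0, 11, 1, 3, 4, 8, 2, 10, 12, 6, 13, 5, 14]  |boxes|=13  |leaves|=4  hit=miss

== RESULT ==
miss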